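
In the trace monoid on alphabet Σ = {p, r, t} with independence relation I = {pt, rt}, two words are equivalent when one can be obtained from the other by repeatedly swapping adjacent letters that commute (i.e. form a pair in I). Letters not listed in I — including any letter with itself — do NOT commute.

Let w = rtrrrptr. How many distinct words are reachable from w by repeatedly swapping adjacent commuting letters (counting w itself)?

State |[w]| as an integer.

28

#0=r has no predecessor
#1=t has no predecessor
#2=r depends on [0:r]
#3=r depends on [2:r]
#4=r depends on [3:r]
#5=p depends on [4:r]
#6=t depends on [1:t]
#7=r depends on [5:p]
sources: [0:r, 1:t]
N(rest) = Σ N(rest − s) over sources s of rest; N(one piece) = 1:
  size 1 → [6]=1  [7]=1
  size 2 → [1,6]=1  [5,7]=1  [6,7]=2
  size 3 → [1,6,7]=3  [4,5,7]=1  [5,6,7]=3
  size 4 → [1,5,6,7]=6  [3,4,5,7]=1  [4,5,6,7]=4
  size 5 → [1,4,5,6,7]=10  [2,3,4,5,7]=1  [3,4,5,6,7]=5
  size 6 → [0,2,3,4,5,7]=1  [1,3,4,5,6,7]=15  [2,3,4,5,6,7]=6
  first=0(r) contributes 21
  first=1(t) contributes 7
|[w]| = 28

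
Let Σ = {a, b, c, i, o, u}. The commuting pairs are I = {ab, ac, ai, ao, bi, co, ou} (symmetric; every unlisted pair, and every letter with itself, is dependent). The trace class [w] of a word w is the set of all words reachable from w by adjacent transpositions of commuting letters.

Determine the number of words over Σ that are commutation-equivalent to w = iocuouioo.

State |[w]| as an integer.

drop 0:i onto floor
drop 1:o onto {0:i}
drop 2:c onto {0:i}
drop 3:u onto {2:c}
drop 4:o onto {1:o}
drop 5:u onto {3:u}
drop 6:i onto {4:o, 5:u}
drop 7:o onto {6:i}
drop 8:o onto {7:o}
ground layer = {0:i}
drop-orders for the pieces not yet dropped (sum over which currently-grounded one goes next):
  1 to go: {8} 1
  2 to go: {7,8} 1
  3 to go: {6,7,8} 1
  4 to go: {4,6,7,8} 1  {5,6,7,8} 1
  5 to go: {1,4,6,7,8} 1  {3,5,6,7,8} 1  {4,5,6,7,8} 2
  6 to go: {1,4,5,6,7,8} 3  {2,3,5,6,7,8} 1  {3,4,5,6,7,8} 3
  7 to go: {1,3,4,5,6,7,8} 6  {2,3,4,5,6,7,8} 4
  if 0:i drops first: 10 orders

10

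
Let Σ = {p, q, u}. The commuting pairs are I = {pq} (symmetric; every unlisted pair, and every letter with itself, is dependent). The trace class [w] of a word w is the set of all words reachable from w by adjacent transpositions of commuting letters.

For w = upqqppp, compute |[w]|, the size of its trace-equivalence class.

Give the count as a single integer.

0(u) covers ∅
1(p) covers 0:u
2(q) covers 0:u
3(q) covers 2:q
4(p) covers 1:p
5(p) covers 4:p
6(p) covers 5:p
floor of heap: 0:u
completions by unplaced set U, small U first (add the entries for U minus each lowest piece of U):
  |U|=1: {3}:1  {6}:1
  |U|=2: {2,3}:1  {3,6}:2  {5,6}:1
  |U|=3: {2,3,6}:3  {3,5,6}:3  {4,5,6}:1
  |U|=4: {1,4,5,6}:1  {2,3,5,6}:6  {3,4,5,6}:4
  |U|=5: {1,3,4,5,6}:5  {2,3,4,5,6}:10
  start at 0(u): 15

15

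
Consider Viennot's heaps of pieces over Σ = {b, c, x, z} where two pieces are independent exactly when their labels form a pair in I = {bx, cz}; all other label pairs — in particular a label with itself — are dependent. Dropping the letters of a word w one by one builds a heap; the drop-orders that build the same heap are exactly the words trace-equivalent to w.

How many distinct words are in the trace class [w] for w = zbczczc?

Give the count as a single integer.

piece 0:z — minimal
piece 1:b rests on {0:z}
piece 2:c rests on {1:b}
piece 3:z rests on {1:b}
piece 4:c rests on {2:c}
piece 5:z rests on {3:z}
piece 6:c rests on {4:c}
minimal pieces: {0:z}
ways to finish when only these pieces remain (= sum over removing one remaining piece with nothing left below it):
  1 left: {5}→1  {6}→1
  2 left: {3,5}→1  {4,6}→1  {5,6}→2
  3 left: {2,4,6}→1  {3,5,6}→3  {4,5,6}→3
  4 left: {2,4,5,6}→4  {3,4,5,6}→6
  5 left: {2,3,4,5,6}→10
  placing 0:z first → 10 extensions

10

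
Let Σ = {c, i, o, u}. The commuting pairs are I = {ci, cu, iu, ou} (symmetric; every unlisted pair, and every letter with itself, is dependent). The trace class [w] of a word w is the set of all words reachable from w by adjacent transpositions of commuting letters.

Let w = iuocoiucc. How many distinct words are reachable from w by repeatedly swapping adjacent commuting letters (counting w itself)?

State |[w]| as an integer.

piece 0:i — minimal
piece 1:u — minimal
piece 2:o rests on {0:i}
piece 3:c rests on {2:o}
piece 4:o rests on {3:c}
piece 5:i rests on {4:o}
piece 6:u rests on {1:u}
piece 7:c rests on {4:o}
piece 8:c rests on {7:c}
minimal pieces: {0:i, 1:u}
ways to finish when only these pieces remain (= sum over removing one remaining piece with nothing left below it):
  1 left: {5}→1  {6}→1  {8}→1
  2 left: {1,6}→1  {5,6}→2  {5,8}→2  {6,8}→2  {7,8}→1
  3 left: {1,5,6}→3  {1,6,8}→3  {5,6,8}→6  {5,7,8}→3  {6,7,8}→3
  4 left: {1,5,6,8}→12  {1,6,7,8}→6  {4,5,7,8}→3  {5,6,7,8}→12
  5 left: {1,5,6,7,8}→30  {3,4,5,7,8}→3  {4,5,6,7,8}→15
  6 left: {1,4,5,6,7,8}→45  {2,3,4,5,7,8}→3  {3,4,5,6,7,8}→18
  7 left: {0,2,3,4,5,7,8}→3  {1,3,4,5,6,7,8}→63  {2,3,4,5,6,7,8}→21
  placing 0:i first → 84 extensions
  placing 1:u first → 24 extensions
total linear extensions = 108

108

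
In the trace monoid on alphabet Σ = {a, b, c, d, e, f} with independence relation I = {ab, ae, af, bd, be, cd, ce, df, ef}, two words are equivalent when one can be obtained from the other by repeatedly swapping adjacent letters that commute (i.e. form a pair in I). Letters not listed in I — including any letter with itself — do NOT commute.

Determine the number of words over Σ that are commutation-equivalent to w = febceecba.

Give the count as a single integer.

168

piece 0:f — minimal
piece 1:e — minimal
piece 2:b rests on {0:f}
piece 3:c rests on {2:b}
piece 4:e rests on {1:e}
piece 5:e rests on {4:e}
piece 6:c rests on {3:c}
piece 7:b rests on {6:c}
piece 8:a rests on {6:c}
minimal pieces: {0:f, 1:e}
ways to finish when only these pieces remain (= sum over removing one remaining piece with nothing left below it):
  1 left: {5}→1  {7}→1  {8}→1
  2 left: {4,5}→1  {5,7}→2  {5,8}→2  {7,8}→2
  3 left: {1,4,5}→1  {4,5,7}→3  {4,5,8}→3  {5,7,8}→6  {6,7,8}→2
  4 left: {1,4,5,7}→4  {1,4,5,8}→4  {3,6,7,8}→2  {4,5,7,8}→12  {5,6,7,8}→8
  5 left: {1,4,5,7,8}→20  {2,3,6,7,8}→2  {3,5,6,7,8}→10  {4,5,6,7,8}→20
  6 left: {0,2,3,6,7,8}→2  {1,4,5,6,7,8}→40  {2,3,5,6,7,8}→12  {3,4,5,6,7,8}→30
  7 left: {0,2,3,5,6,7,8}→14  {1,3,4,5,6,7,8}→70  {2,3,4,5,6,7,8}→42
  placing 0:f first → 112 extensions
  placing 1:e first → 56 extensions
total linear extensions = 168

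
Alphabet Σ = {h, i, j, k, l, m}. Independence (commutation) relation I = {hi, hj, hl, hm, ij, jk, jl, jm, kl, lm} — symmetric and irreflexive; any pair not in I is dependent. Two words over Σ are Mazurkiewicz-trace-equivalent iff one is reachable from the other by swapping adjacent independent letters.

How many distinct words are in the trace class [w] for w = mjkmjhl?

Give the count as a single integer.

#0=m has no predecessor
#1=j has no predecessor
#2=k depends on [0:m]
#3=m depends on [2:k]
#4=j depends on [1:j]
#5=h depends on [2:k]
#6=l has no predecessor
sources: [0:m, 1:j, 6:l]
N(rest) = Σ N(rest − s) over sources s of rest; N(one piece) = 1:
  size 1 → [3]=1  [4]=1  [5]=1  [6]=1
  size 2 → [1,4]=1  [3,4]=2  [3,5]=2  [3,6]=2  [4,5]=2  [4,6]=2  [5,6]=2
  size 3 → [1,3,4]=3  [1,4,5]=3  [1,4,6]=3  [2,3,5]=2  [3,4,5]=6  [3,4,6]=6  [3,5,6]=6  [4,5,6]=6
  size 4 → [0,2,3,5]=2  [1,3,4,5]=12  [1,3,4,6]=12  [1,4,5,6]=12  [2,3,4,5]=8  [2,3,5,6]=8  [3,4,5,6]=24
  size 5 → [0,2,3,4,5]=10  [0,2,3,5,6]=10  [1,2,3,4,5]=20  [1,3,4,5,6]=60  [2,3,4,5,6]=40
  first=0(m) contributes 120
  first=1(j) contributes 60
  first=6(l) contributes 30
|[w]| = 210

210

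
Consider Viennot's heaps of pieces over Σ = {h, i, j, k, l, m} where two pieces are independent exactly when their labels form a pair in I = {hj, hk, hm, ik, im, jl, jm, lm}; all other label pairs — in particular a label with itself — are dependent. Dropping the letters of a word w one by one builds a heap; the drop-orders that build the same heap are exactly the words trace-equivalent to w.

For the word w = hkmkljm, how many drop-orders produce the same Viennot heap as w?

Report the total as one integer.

#0=h has no predecessor
#1=k has no predecessor
#2=m depends on [1:k]
#3=k depends on [2:m]
#4=l depends on [0:h, 3:k]
#5=j depends on [3:k]
#6=m depends on [3:k]
sources: [0:h, 1:k]
N(rest) = Σ N(rest − s) over sources s of rest; N(one piece) = 1:
  size 1 → [4]=1  [5]=1  [6]=1
  size 2 → [0,4]=1  [4,5]=2  [4,6]=2  [5,6]=2
  size 3 → [0,4,5]=3  [0,4,6]=3  [4,5,6]=6
  size 4 → [0,4,5,6]=12  [3,4,5,6]=6
  size 5 → [0,3,4,5,6]=18  [2,3,4,5,6]=6
  first=0(h) contributes 6
  first=1(k) contributes 24
|[w]| = 30

30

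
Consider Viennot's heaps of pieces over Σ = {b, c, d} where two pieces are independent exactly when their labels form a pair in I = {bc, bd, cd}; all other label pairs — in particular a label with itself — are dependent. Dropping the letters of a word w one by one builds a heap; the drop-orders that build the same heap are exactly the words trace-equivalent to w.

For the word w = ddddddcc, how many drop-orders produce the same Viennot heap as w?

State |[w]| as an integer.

0(d) covers ∅
1(d) covers 0:d
2(d) covers 1:d
3(d) covers 2:d
4(d) covers 3:d
5(d) covers 4:d
6(c) covers ∅
7(c) covers 6:c
floor of heap: 0:d, 6:c
completions by unplaced set U, small U first (add the entries for U minus each lowest piece of U):
  |U|=1: {5}:1  {7}:1
  |U|=2: {4,5}:1  {5,7}:2  {6,7}:1
  |U|=3: {3,4,5}:1  {4,5,7}:3  {5,6,7}:3
  |U|=4: {2,3,4,5}:1  {3,4,5,7}:4  {4,5,6,7}:6
  |U|=5: {1,2,3,4,5}:1  {2,3,4,5,7}:5  {3,4,5,6,7}:10
  |U|=6: {0,1,2,3,4,5}:1  {1,2,3,4,5,7}:6  {2,3,4,5,6,7}:15
  start at 0(d): 21
  start at 6(c): 7
sum over floor = 28

28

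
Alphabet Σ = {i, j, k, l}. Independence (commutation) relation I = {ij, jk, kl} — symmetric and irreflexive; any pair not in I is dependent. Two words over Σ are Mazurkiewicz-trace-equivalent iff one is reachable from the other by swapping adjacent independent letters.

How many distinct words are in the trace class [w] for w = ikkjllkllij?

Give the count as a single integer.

#0=i has no predecessor
#1=k depends on [0:i]
#2=k depends on [1:k]
#3=j has no predecessor
#4=l depends on [0:i, 3:j]
#5=l depends on [4:l]
#6=k depends on [2:k]
#7=l depends on [5:l]
#8=l depends on [7:l]
#9=i depends on [6:k, 8:l]
#10=j depends on [8:l]
sources: [0:i, 3:j]
N(rest) = Σ N(rest − s) over sources s of rest; N(one piece) = 1:
  size 1 → [9]=1  [10]=1
  size 2 → [6,9]=1  [9,10]=2
  size 3 → [2,6,9]=1  [6,9,10]=3  [8,9,10]=2
  size 4 → [1,2,6,9]=1  [2,6,9,10]=4  [6,8,9,10]=5  [7,8,9,10]=2
  size 5 → [1,2,6,9,10]=5  [2,6,8,9,10]=9  [5,7,8,9,10]=2  [6,7,8,9,10]=7
  size 6 → [1,2,6,8,9,10]=14  [2,6,7,8,9,10]=16  [4,5,7,8,9,10]=2  [5,6,7,8,9,10]=9
  size 7 → [1,2,6,7,8,9,10]=30  [2,5,6,7,8,9,10]=25  [3,4,5,7,8,9,10]=2  [4,5,6,7,8,9,10]=11
  size 8 → [1,2,5,6,7,8,9,10]=55  [2,4,5,6,7,8,9,10]=36  [3,4,5,6,7,8,9,10]=13
  size 9 → [1,2,4,5,6,7,8,9,10]=91  [2,3,4,5,6,7,8,9,10]=49
  first=0(i) contributes 140
  first=3(j) contributes 91
|[w]| = 231

231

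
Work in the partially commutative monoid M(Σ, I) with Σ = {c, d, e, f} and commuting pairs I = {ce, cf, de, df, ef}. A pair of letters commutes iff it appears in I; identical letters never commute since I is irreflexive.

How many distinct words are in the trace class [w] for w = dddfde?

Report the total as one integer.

30

#0=d has no predecessor
#1=d depends on [0:d]
#2=d depends on [1:d]
#3=f has no predecessor
#4=d depends on [2:d]
#5=e has no predecessor
sources: [0:d, 3:f, 5:e]
N(rest) = Σ N(rest − s) over sources s of rest; N(one piece) = 1:
  size 1 → [3]=1  [4]=1  [5]=1
  size 2 → [2,4]=1  [3,4]=2  [3,5]=2  [4,5]=2
  size 3 → [1,2,4]=1  [2,3,4]=3  [2,4,5]=3  [3,4,5]=6
  size 4 → [0,1,2,4]=1  [1,2,3,4]=4  [1,2,4,5]=4  [2,3,4,5]=12
  first=0(d) contributes 20
  first=3(f) contributes 5
  first=5(e) contributes 5
|[w]| = 30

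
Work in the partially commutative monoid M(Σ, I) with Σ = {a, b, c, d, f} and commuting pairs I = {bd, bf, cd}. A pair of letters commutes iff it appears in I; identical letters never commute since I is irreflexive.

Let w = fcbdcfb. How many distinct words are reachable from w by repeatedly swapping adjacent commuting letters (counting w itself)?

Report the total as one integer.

#0=f has no predecessor
#1=c depends on [0:f]
#2=b depends on [1:c]
#3=d depends on [0:f]
#4=c depends on [2:b]
#5=f depends on [3:d, 4:c]
#6=b depends on [4:c]
sources: [0:f]
N(rest) = Σ N(rest − s) over sources s of rest; N(one piece) = 1:
  size 1 → [5]=1  [6]=1
  size 2 → [3,5]=1  [5,6]=2
  size 3 → [3,5,6]=3  [4,5,6]=2
  size 4 → [2,4,5,6]=2  [3,4,5,6]=5
  size 5 → [1,2,4,5,6]=2  [2,3,4,5,6]=7
  first=0(f) contributes 9

9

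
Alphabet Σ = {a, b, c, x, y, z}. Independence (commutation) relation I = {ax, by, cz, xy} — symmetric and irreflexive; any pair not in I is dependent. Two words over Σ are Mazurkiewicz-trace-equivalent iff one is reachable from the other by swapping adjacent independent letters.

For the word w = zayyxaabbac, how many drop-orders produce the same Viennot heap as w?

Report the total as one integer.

0(z) covers ∅
1(a) covers 0:z
2(y) covers 1:a
3(y) covers 2:y
4(x) covers 0:z
5(a) covers 3:y
6(a) covers 5:a
7(b) covers 4:x, 6:a
8(b) covers 7:b
9(a) covers 8:b
10(c) covers 9:a
floor of heap: 0:z
completions by unplaced set U, small U first (add the entries for U minus each lowest piece of U):
  |U|=1: {10}:1
  |U|=2: {9,10}:1
  |U|=3: {8,9,10}:1
  |U|=4: {7,8,9,10}:1
  |U|=5: {4,7,8,9,10}:1  {6,7,8,9,10}:1
  |U|=6: {4,6,7,8,9,10}:2  {5,6,7,8,9,10}:1
  |U|=7: {3,5,6,7,8,9,10}:1  {4,5,6,7,8,9,10}:3
  |U|=8: {2,3,5,6,7,8,9,10}:1  {3,4,5,6,7,8,9,10}:4
  |U|=9: {1,2,3,5,6,7,8,9,10}:1  {2,3,4,5,6,7,8,9,10}:5
  start at 0(z): 6

6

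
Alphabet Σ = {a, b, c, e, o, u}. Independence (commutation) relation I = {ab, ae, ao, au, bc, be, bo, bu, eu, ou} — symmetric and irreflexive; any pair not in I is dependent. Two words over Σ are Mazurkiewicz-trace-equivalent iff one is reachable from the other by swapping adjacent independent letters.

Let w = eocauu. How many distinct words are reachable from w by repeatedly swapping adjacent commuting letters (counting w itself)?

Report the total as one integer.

0(e) covers ∅
1(o) covers 0:e
2(c) covers 1:o
3(a) covers 2:c
4(u) covers 2:c
5(u) covers 4:u
floor of heap: 0:e
completions by unplaced set U, small U first (add the entries for U minus each lowest piece of U):
  |U|=1: {3}:1  {5}:1
  |U|=2: {3,5}:2  {4,5}:1
  |U|=3: {3,4,5}:3
  |U|=4: {2,3,4,5}:3
  start at 0(e): 3

3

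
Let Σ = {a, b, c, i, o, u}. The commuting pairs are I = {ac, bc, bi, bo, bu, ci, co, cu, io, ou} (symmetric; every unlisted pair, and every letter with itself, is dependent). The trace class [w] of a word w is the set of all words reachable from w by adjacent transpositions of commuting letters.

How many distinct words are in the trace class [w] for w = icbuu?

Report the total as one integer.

drop 0:i onto floor
drop 1:c onto floor
drop 2:b onto floor
drop 3:u onto {0:i}
drop 4:u onto {3:u}
ground layer = {0:i, 1:c, 2:b}
drop-orders for the pieces not yet dropped (sum over which currently-grounded one goes next):
  1 to go: {1} 1  {2} 1  {4} 1
  2 to go: {1,2} 2  {1,4} 2  {2,4} 2  {3,4} 1
  3 to go: {0,3,4} 1  {1,2,4} 6  {1,3,4} 3  {2,3,4} 3
  if 0:i drops first: 12 orders
  if 1:c drops first: 4 orders
  if 2:b drops first: 4 orders
heap linearizations: 20

20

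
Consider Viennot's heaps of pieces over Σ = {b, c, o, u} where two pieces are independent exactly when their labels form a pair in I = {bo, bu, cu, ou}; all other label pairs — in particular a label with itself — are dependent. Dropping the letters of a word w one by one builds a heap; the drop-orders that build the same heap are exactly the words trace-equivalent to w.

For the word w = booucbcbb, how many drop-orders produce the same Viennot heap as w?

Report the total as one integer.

27

drop 0:b onto floor
drop 1:o onto floor
drop 2:o onto {1:o}
drop 3:u onto floor
drop 4:c onto {0:b, 2:o}
drop 5:b onto {4:c}
drop 6:c onto {5:b}
drop 7:b onto {6:c}
drop 8:b onto {7:b}
ground layer = {0:b, 1:o, 3:u}
drop-orders for the pieces not yet dropped (sum over which currently-grounded one goes next):
  1 to go: {3} 1  {8} 1
  2 to go: {3,8} 2  {7,8} 1
  3 to go: {3,7,8} 3  {6,7,8} 1
  4 to go: {3,6,7,8} 4  {5,6,7,8} 1
  5 to go: {3,5,6,7,8} 5  {4,5,6,7,8} 1
  6 to go: {0,4,5,6,7,8} 1  {2,4,5,6,7,8} 1  {3,4,5,6,7,8} 6
  7 to go: {0,2,4,5,6,7,8} 2  {0,3,4,5,6,7,8} 7  {1,2,4,5,6,7,8} 1  {2,3,4,5,6,7,8} 7
  if 0:b drops first: 8 orders
  if 1:o drops first: 16 orders
  if 3:u drops first: 3 orders
heap linearizations: 27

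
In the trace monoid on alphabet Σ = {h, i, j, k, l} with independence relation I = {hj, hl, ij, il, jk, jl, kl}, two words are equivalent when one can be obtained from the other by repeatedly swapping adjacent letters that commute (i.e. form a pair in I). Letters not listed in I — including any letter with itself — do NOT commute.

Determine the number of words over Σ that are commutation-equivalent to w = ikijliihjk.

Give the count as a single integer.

0(i) covers ∅
1(k) covers 0:i
2(i) covers 1:k
3(j) covers ∅
4(l) covers ∅
5(i) covers 2:i
6(i) covers 5:i
7(h) covers 6:i
8(j) covers 3:j
9(k) covers 7:h
floor of heap: 0:i, 3:j, 4:l
completions by unplaced set U, small U first (add the entries for U minus each lowest piece of U):
  |U|=1: {4}:1  {8}:1  {9}:1
  |U|=2: {3,8}:1  {4,8}:2  {4,9}:2  {7,9}:1  {8,9}:2
  |U|=3: {3,4,8}:3  {3,8,9}:3  {4,7,9}:3  {4,8,9}:6  {6,7,9}:1  {7,8,9}:3
  |U|=4: {3,4,8,9}:12  {3,7,8,9}:6  {4,6,7,9}:4  {4,7,8,9}:12  {5,6,7,9}:1  {6,7,8,9}:4
  |U|=5: {2,5,6,7,9}:1  {3,4,7,8,9}:30  {3,6,7,8,9}:10  {4,5,6,7,9}:5  {4,6,7,8,9}:20  {5,6,7,8,9}:5
  |U|=6: {1,2,5,6,7,9}:1  {2,4,5,6,7,9}:6  {2,5,6,7,8,9}:6  {3,4,6,7,8,9}:60  {3,5,6,7,8,9}:15  {4,5,6,7,8,9}:30
  |U|=7: {0,1,2,5,6,7,9}:1  {1,2,4,5,6,7,9}:7  {1,2,5,6,7,8,9}:7  {2,3,5,6,7,8,9}:21  {2,4,5,6,7,8,9}:42  {3,4,5,6,7,8,9}:105
  |U|=8: {0,1,2,4,5,6,7,9}:8  {0,1,2,5,6,7,8,9}:8  {1,2,3,5,6,7,8,9}:28  {1,2,4,5,6,7,8,9}:56  {2,3,4,5,6,7,8,9}:168
  start at 0(i): 252
  start at 3(j): 72
  start at 4(l): 36
sum over floor = 360

360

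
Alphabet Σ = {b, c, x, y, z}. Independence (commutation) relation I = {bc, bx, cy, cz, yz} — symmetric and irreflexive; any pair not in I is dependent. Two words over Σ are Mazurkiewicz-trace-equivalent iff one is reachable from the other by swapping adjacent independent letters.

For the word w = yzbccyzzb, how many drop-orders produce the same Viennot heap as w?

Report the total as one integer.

216

0(y) covers ∅
1(z) covers ∅
2(b) covers 0:y, 1:z
3(c) covers ∅
4(c) covers 3:c
5(y) covers 2:b
6(z) covers 2:b
7(z) covers 6:z
8(b) covers 5:y, 7:z
floor of heap: 0:y, 1:z, 3:c
completions by unplaced set U, small U first (add the entries for U minus each lowest piece of U):
  |U|=1: {4}:1  {8}:1
  |U|=2: {3,4}:1  {4,8}:2  {5,8}:1  {7,8}:1
  |U|=3: {3,4,8}:3  {4,5,8}:3  {4,7,8}:3  {5,7,8}:2  {6,7,8}:1
  |U|=4: {3,4,5,8}:6  {3,4,7,8}:6  {4,5,7,8}:8  {4,6,7,8}:4  {5,6,7,8}:3
  |U|=5: {2,5,6,7,8}:3  {3,4,5,7,8}:20  {3,4,6,7,8}:10  {4,5,6,7,8}:15
  |U|=6: {0,2,5,6,7,8}:3  {1,2,5,6,7,8}:3  {2,4,5,6,7,8}:18  {3,4,5,6,7,8}:45
  |U|=7: {0,1,2,5,6,7,8}:6  {0,2,4,5,6,7,8}:21  {1,2,4,5,6,7,8}:21  {2,3,4,5,6,7,8}:63
  start at 0(y): 84
  start at 1(z): 84
  start at 3(c): 48
sum over floor = 216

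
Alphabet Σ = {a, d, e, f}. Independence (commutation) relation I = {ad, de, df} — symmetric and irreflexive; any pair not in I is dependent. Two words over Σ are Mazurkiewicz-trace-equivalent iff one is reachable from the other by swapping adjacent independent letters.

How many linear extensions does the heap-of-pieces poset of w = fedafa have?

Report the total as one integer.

0(f) covers ∅
1(e) covers 0:f
2(d) covers ∅
3(a) covers 1:e
4(f) covers 3:a
5(a) covers 4:f
floor of heap: 0:f, 2:d
completions by unplaced set U, small U first (add the entries for U minus each lowest piece of U):
  |U|=1: {2}:1  {5}:1
  |U|=2: {2,5}:2  {4,5}:1
  |U|=3: {2,4,5}:3  {3,4,5}:1
  |U|=4: {1,3,4,5}:1  {2,3,4,5}:4
  start at 0(f): 5
  start at 2(d): 1
sum over floor = 6

6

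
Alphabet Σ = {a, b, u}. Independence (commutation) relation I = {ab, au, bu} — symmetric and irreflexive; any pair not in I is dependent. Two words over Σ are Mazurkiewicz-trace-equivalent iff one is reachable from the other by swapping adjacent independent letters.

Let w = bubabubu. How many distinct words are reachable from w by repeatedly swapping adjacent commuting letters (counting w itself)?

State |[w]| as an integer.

piece 0:b — minimal
piece 1:u — minimal
piece 2:b rests on {0:b}
piece 3:a — minimal
piece 4:b rests on {2:b}
piece 5:u rests on {1:u}
piece 6:b rests on {4:b}
piece 7:u rests on {5:u}
minimal pieces: {0:b, 1:u, 3:a}
ways to finish when only these pieces remain (= sum over removing one remaining piece with nothing left below it):
  1 left: {3}→1  {6}→1  {7}→1
  2 left: {3,6}→2  {3,7}→2  {4,6}→1  {5,7}→1  {6,7}→2
  3 left: {1,5,7}→1  {2,4,6}→1  {3,4,6}→3  {3,5,7}→3  {3,6,7}→6  {4,6,7}→3  {5,6,7}→3
  4 left: {0,2,4,6}→1  {1,3,5,7}→4  {1,5,6,7}→4  {2,3,4,6}→4  {2,4,6,7}→4  {3,4,6,7}→12  {3,5,6,7}→12  {4,5,6,7}→6
  5 left: {0,2,3,4,6}→5  {0,2,4,6,7}→5  {1,3,5,6,7}→20  {1,4,5,6,7}→10  {2,3,4,6,7}→20  {2,4,5,6,7}→10  {3,4,5,6,7}→30
  6 left: {0,2,3,4,6,7}→30  {0,2,4,5,6,7}→15  {1,2,4,5,6,7}→20  {1,3,4,5,6,7}→60  {2,3,4,5,6,7}→60
  placing 0:b first → 140 extensions
  placing 1:u first → 105 extensions
  placing 3:a first → 35 extensions
total linear extensions = 280

280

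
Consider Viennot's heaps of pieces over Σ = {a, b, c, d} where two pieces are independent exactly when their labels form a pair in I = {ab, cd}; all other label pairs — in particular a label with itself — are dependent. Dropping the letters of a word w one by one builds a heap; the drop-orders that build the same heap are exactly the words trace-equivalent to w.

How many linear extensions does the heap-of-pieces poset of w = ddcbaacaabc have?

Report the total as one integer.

27

piece 0:d — minimal
piece 1:d rests on {0:d}
piece 2:c — minimal
piece 3:b rests on {1:d, 2:c}
piece 4:a rests on {1:d, 2:c}
piece 5:a rests on {4:a}
piece 6:c rests on {3:b, 5:a}
piece 7:a rests on {6:c}
piece 8:a rests on {7:a}
piece 9:b rests on {6:c}
piece 10:c rests on {8:a, 9:b}
minimal pieces: {0:d, 2:c}
ways to finish when only these pieces remain (= sum over removing one remaining piece with nothing left below it):
  1 left: {10}→1
  2 left: {8,10}→1  {9,10}→1
  3 left: {7,8,10}→1  {8,9,10}→2
  4 left: {7,8,9,10}→3
  5 left: {6,7,8,9,10}→3
  6 left: {3,6,7,8,9,10}→3  {5,6,7,8,9,10}→3
  7 left: {3,5,6,7,8,9,10}→6  {4,5,6,7,8,9,10}→3
  8 left: {3,4,5,6,7,8,9,10}→9
  9 left: {1,3,4,5,6,7,8,9,10}→9  {2,3,4,5,6,7,8,9,10}→9
  placing 0:d first → 18 extensions
  placing 2:c first → 9 extensions
total linear extensions = 27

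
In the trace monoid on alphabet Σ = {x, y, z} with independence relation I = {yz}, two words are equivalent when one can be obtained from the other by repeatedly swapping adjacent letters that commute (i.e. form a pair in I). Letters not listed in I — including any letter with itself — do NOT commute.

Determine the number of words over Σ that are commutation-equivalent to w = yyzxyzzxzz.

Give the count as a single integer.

0(y) covers ∅
1(y) covers 0:y
2(z) covers ∅
3(x) covers 1:y, 2:z
4(y) covers 3:x
5(z) covers 3:x
6(z) covers 5:z
7(x) covers 4:y, 6:z
8(z) covers 7:x
9(z) covers 8:z
floor of heap: 0:y, 2:z
completions by unplaced set U, small U first (add the entries for U minus each lowest piece of U):
  |U|=1: {9}:1
  |U|=2: {8,9}:1
  |U|=3: {7,8,9}:1
  |U|=4: {4,7,8,9}:1  {6,7,8,9}:1
  |U|=5: {4,6,7,8,9}:2  {5,6,7,8,9}:1
  |U|=6: {4,5,6,7,8,9}:3
  |U|=7: {3,4,5,6,7,8,9}:3
  |U|=8: {1,3,4,5,6,7,8,9}:3  {2,3,4,5,6,7,8,9}:3
  start at 0(y): 6
  start at 2(z): 3
sum over floor = 9

9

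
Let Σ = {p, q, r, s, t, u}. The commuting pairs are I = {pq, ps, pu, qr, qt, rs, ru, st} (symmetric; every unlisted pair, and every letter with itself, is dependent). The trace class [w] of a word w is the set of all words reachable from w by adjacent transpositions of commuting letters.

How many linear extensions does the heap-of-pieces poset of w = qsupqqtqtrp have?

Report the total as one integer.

piece 0:q — minimal
piece 1:s rests on {0:q}
piece 2:u rests on {1:s}
piece 3:p — minimal
piece 4:q rests on {2:u}
piece 5:q rests on {4:q}
piece 6:t rests on {2:u, 3:p}
piece 7:q rests on {5:q}
piece 8:t rests on {6:t}
piece 9:r rests on {8:t}
piece 10:p rests on {9:r}
minimal pieces: {0:q, 3:p}
ways to finish when only these pieces remain (= sum over removing one remaining piece with nothing left below it):
  1 left: {7}→1  {10}→1
  2 left: {5,7}→1  {7,10}→2  {9,10}→1
  3 left: {4,5,7}→1  {5,7,10}→3  {7,9,10}→3  {8,9,10}→1
  4 left: {4,5,7,10}→4  {5,7,9,10}→6  {6,8,9,10}→1  {7,8,9,10}→4
  5 left: {3,6,8,9,10}→1  {4,5,7,9,10}→10  {5,7,8,9,10}→10  {6,7,8,9,10}→5
  6 left: {3,6,7,8,9,10}→6  {4,5,7,8,9,10}→20  {5,6,7,8,9,10}→15
  7 left: {3,5,6,7,8,9,10}→21  {4,5,6,7,8,9,10}→35
  8 left: {2,4,5,6,7,8,9,10}→35  {3,4,5,6,7,8,9,10}→56
  9 left: {1,2,4,5,6,7,8,9,10}→35  {2,3,4,5,6,7,8,9,10}→91
  placing 0:q first → 126 extensions
  placing 3:p first → 35 extensions
total linear extensions = 161

161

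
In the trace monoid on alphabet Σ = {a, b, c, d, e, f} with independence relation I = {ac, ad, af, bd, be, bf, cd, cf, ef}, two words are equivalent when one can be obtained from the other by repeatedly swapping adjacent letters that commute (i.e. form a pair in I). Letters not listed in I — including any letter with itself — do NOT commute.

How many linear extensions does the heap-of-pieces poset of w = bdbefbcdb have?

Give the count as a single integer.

0(b) covers ∅
1(d) covers ∅
2(b) covers 0:b
3(e) covers 1:d
4(f) covers 1:d
5(b) covers 2:b
6(c) covers 3:e, 5:b
7(d) covers 3:e, 4:f
8(b) covers 6:c
floor of heap: 0:b, 1:d
completions by unplaced set U, small U first (add the entries for U minus each lowest piece of U):
  |U|=1: {7}:1  {8}:1
  |U|=2: {4,7}:1  {6,8}:1  {7,8}:2
  |U|=3: {4,7,8}:3  {5,6,8}:1  {6,7,8}:3
  |U|=4: {2,5,6,8}:1  {3,6,7,8}:3  {4,6,7,8}:6  {5,6,7,8}:4
  |U|=5: {0,2,5,6,8}:1  {2,5,6,7,8}:5  {3,4,6,7,8}:9  {3,5,6,7,8}:7  {4,5,6,7,8}:10
  |U|=6: {0,2,5,6,7,8}:6  {1,3,4,6,7,8}:9  {2,3,5,6,7,8}:12  {2,4,5,6,7,8}:15  {3,4,5,6,7,8}:26
  |U|=7: {0,2,3,5,6,7,8}:18  {0,2,4,5,6,7,8}:21  {1,3,4,5,6,7,8}:35  {2,3,4,5,6,7,8}:53
  start at 0(b): 88
  start at 1(d): 92
sum over floor = 180

180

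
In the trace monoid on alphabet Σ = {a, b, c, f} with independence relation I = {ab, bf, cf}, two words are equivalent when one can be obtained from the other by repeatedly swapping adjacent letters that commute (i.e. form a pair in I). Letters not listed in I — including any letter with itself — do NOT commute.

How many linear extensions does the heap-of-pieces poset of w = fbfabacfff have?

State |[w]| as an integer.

drop 0:f onto floor
drop 1:b onto floor
drop 2:f onto {0:f}
drop 3:a onto {2:f}
drop 4:b onto {1:b}
drop 5:a onto {3:a}
drop 6:c onto {4:b, 5:a}
drop 7:f onto {5:a}
drop 8:f onto {7:f}
drop 9:f onto {8:f}
ground layer = {0:f, 1:b}
drop-orders for the pieces not yet dropped (sum over which currently-grounded one goes next):
  1 to go: {6} 1  {9} 1
  2 to go: {4,6} 1  {6,9} 2  {8,9} 1
  3 to go: {1,4,6} 1  {4,6,9} 3  {6,8,9} 3  {7,8,9} 1
  4 to go: {1,4,6,9} 4  {4,6,8,9} 6  {6,7,8,9} 4
  5 to go: {1,4,6,8,9} 10  {4,6,7,8,9} 10  {5,6,7,8,9} 4
  6 to go: {1,4,6,7,8,9} 20  {3,5,6,7,8,9} 4  {4,5,6,7,8,9} 14
  7 to go: {1,4,5,6,7,8,9} 34  {2,3,5,6,7,8,9} 4  {3,4,5,6,7,8,9} 18
  8 to go: {0,2,3,5,6,7,8,9} 4  {1,3,4,5,6,7,8,9} 52  {2,3,4,5,6,7,8,9} 22
  if 0:f drops first: 74 orders
  if 1:b drops first: 26 orders
heap linearizations: 100

100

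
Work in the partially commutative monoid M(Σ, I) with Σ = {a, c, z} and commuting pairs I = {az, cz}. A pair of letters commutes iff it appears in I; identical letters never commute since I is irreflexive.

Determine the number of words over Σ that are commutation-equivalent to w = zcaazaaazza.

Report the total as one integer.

330

0(z) covers ∅
1(c) covers ∅
2(a) covers 1:c
3(a) covers 2:a
4(z) covers 0:z
5(a) covers 3:a
6(a) covers 5:a
7(a) covers 6:a
8(z) covers 4:z
9(z) covers 8:z
10(a) covers 7:a
floor of heap: 0:z, 1:c
completions by unplaced set U, small U first (add the entries for U minus each lowest piece of U):
  |U|=1: {9}:1  {10}:1
  |U|=2: {7,10}:1  {8,9}:1  {9,10}:2
  |U|=3: {4,8,9}:1  {6,7,10}:1  {7,9,10}:3  {8,9,10}:3
  |U|=4: {0,4,8,9}:1  {4,8,9,10}:4  {5,6,7,10}:1  {6,7,9,10}:4  {7,8,9,10}:6
  |U|=5: {0,4,8,9,10}:5  {3,5,6,7,10}:1  {4,7,8,9,10}:10  {5,6,7,9,10}:5  {6,7,8,9,10}:10
  |U|=6: {0,4,7,8,9,10}:15  {2,3,5,6,7,10}:1  {3,5,6,7,9,10}:6  {4,6,7,8,9,10}:20  {5,6,7,8,9,10}:15
  |U|=7: {0,4,6,7,8,9,10}:35  {1,2,3,5,6,7,10}:1  {2,3,5,6,7,9,10}:7  {3,5,6,7,8,9,10}:21  {4,5,6,7,8,9,10}:35
  |U|=8: {0,4,5,6,7,8,9,10}:70  {1,2,3,5,6,7,9,10}:8  {2,3,5,6,7,8,9,10}:28  {3,4,5,6,7,8,9,10}:56
  |U|=9: {0,3,4,5,6,7,8,9,10}:126  {1,2,3,5,6,7,8,9,10}:36  {2,3,4,5,6,7,8,9,10}:84
  start at 0(z): 120
  start at 1(c): 210
sum over floor = 330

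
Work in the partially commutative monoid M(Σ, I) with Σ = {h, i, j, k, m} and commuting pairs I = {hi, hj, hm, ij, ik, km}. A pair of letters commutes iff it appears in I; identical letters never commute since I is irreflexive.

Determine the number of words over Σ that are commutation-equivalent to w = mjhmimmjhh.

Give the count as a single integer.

drop 0:m onto floor
drop 1:j onto {0:m}
drop 2:h onto floor
drop 3:m onto {1:j}
drop 4:i onto {3:m}
drop 5:m onto {4:i}
drop 6:m onto {5:m}
drop 7:j onto {6:m}
drop 8:h onto {2:h}
drop 9:h onto {8:h}
ground layer = {0:m, 2:h}
drop-orders for the pieces not yet dropped (sum over which currently-grounded one goes next):
  1 to go: {7} 1  {9} 1
  2 to go: {6,7} 1  {7,9} 2  {8,9} 1
  3 to go: {2,8,9} 1  {5,6,7} 1  {6,7,9} 3  {7,8,9} 3
  4 to go: {2,7,8,9} 4  {4,5,6,7} 1  {5,6,7,9} 4  {6,7,8,9} 6
  5 to go: {2,6,7,8,9} 10  {3,4,5,6,7} 1  {4,5,6,7,9} 5  {5,6,7,8,9} 10
  6 to go: {1,3,4,5,6,7} 1  {2,5,6,7,8,9} 20  {3,4,5,6,7,9} 6  {4,5,6,7,8,9} 15
  7 to go: {0,1,3,4,5,6,7} 1  {1,3,4,5,6,7,9} 7  {2,4,5,6,7,8,9} 35  {3,4,5,6,7,8,9} 21
  8 to go: {0,1,3,4,5,6,7,9} 8  {1,3,4,5,6,7,8,9} 28  {2,3,4,5,6,7,8,9} 56
  if 0:m drops first: 84 orders
  if 2:h drops first: 36 orders
heap linearizations: 120

120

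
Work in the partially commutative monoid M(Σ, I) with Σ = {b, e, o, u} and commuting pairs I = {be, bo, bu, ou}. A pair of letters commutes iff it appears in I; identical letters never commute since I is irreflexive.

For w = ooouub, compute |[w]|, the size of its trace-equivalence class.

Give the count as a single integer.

piece 0:o — minimal
piece 1:o rests on {0:o}
piece 2:o rests on {1:o}
piece 3:u — minimal
piece 4:u rests on {3:u}
piece 5:b — minimal
minimal pieces: {0:o, 3:u, 5:b}
ways to finish when only these pieces remain (= sum over removing one remaining piece with nothing left below it):
  1 left: {2}→1  {4}→1  {5}→1
  2 left: {1,2}→1  {2,4}→2  {2,5}→2  {3,4}→1  {4,5}→2
  3 left: {0,1,2}→1  {1,2,4}→3  {1,2,5}→3  {2,3,4}→3  {2,4,5}→6  {3,4,5}→3
  4 left: {0,1,2,4}→4  {0,1,2,5}→4  {1,2,3,4}→6  {1,2,4,5}→12  {2,3,4,5}→12
  placing 0:o first → 30 extensions
  placing 3:u first → 20 extensions
  placing 5:b first → 10 extensions
total linear extensions = 60

60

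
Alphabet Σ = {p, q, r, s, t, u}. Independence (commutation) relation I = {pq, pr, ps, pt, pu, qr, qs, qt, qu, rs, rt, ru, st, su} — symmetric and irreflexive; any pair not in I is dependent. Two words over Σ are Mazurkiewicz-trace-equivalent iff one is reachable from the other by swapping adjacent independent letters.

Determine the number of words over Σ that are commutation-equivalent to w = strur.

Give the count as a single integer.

30

piece 0:s — minimal
piece 1:t — minimal
piece 2:r — minimal
piece 3:u rests on {1:t}
piece 4:r rests on {2:r}
minimal pieces: {0:s, 1:t, 2:r}
ways to finish when only these pieces remain (= sum over removing one remaining piece with nothing left below it):
  1 left: {0}→1  {3}→1  {4}→1
  2 left: {0,3}→2  {0,4}→2  {1,3}→1  {2,4}→1  {3,4}→2
  3 left: {0,1,3}→3  {0,2,4}→3  {0,3,4}→6  {1,3,4}→3  {2,3,4}→3
  placing 0:s first → 6 extensions
  placing 1:t first → 12 extensions
  placing 2:r first → 12 extensions
total linear extensions = 30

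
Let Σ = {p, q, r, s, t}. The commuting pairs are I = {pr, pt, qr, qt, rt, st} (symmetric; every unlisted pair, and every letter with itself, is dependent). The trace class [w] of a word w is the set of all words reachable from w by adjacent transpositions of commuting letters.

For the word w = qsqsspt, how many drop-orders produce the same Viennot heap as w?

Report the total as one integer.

7

#0=q has no predecessor
#1=s depends on [0:q]
#2=q depends on [1:s]
#3=s depends on [2:q]
#4=s depends on [3:s]
#5=p depends on [4:s]
#6=t has no predecessor
sources: [0:q, 6:t]
N(rest) = Σ N(rest − s) over sources s of rest; N(one piece) = 1:
  size 1 → [5]=1  [6]=1
  size 2 → [4,5]=1  [5,6]=2
  size 3 → [3,4,5]=1  [4,5,6]=3
  size 4 → [2,3,4,5]=1  [3,4,5,6]=4
  size 5 → [1,2,3,4,5]=1  [2,3,4,5,6]=5
  first=0(q) contributes 6
  first=6(t) contributes 1
|[w]| = 7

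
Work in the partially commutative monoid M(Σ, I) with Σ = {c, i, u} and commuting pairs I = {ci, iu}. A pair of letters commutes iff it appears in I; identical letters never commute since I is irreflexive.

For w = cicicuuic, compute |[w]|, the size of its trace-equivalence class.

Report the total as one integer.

84

piece 0:c — minimal
piece 1:i — minimal
piece 2:c rests on {0:c}
piece 3:i rests on {1:i}
piece 4:c rests on {2:c}
piece 5:u rests on {4:c}
piece 6:u rests on {5:u}
piece 7:i rests on {3:i}
piece 8:c rests on {6:u}
minimal pieces: {0:c, 1:i}
ways to finish when only these pieces remain (= sum over removing one remaining piece with nothing left below it):
  1 left: {7}→1  {8}→1
  2 left: {3,7}→1  {6,8}→1  {7,8}→2
  3 left: {1,3,7}→1  {3,7,8}→3  {5,6,8}→1  {6,7,8}→3
  4 left: {1,3,7,8}→4  {3,6,7,8}→6  {4,5,6,8}→1  {5,6,7,8}→4
  5 left: {1,3,6,7,8}→10  {2,4,5,6,8}→1  {3,5,6,7,8}→10  {4,5,6,7,8}→5
  6 left: {0,2,4,5,6,8}→1  {1,3,5,6,7,8}→20  {2,4,5,6,7,8}→6  {3,4,5,6,7,8}→15
  7 left: {0,2,4,5,6,7,8}→7  {1,3,4,5,6,7,8}→35  {2,3,4,5,6,7,8}→21
  placing 0:c first → 56 extensions
  placing 1:i first → 28 extensions
total linear extensions = 84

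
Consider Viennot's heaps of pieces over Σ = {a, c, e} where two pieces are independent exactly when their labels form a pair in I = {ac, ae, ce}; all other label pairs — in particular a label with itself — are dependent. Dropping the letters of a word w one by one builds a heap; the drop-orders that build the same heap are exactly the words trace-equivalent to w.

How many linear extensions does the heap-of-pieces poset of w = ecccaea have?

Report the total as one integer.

0(e) covers ∅
1(c) covers ∅
2(c) covers 1:c
3(c) covers 2:c
4(a) covers ∅
5(e) covers 0:e
6(a) covers 4:a
floor of heap: 0:e, 1:c, 4:a
completions by unplaced set U, small U first (add the entries for U minus each lowest piece of U):
  |U|=1: {3}:1  {5}:1  {6}:1
  |U|=2: {0,5}:1  {2,3}:1  {3,5}:2  {3,6}:2  {4,6}:1  {5,6}:2
  |U|=3: {0,3,5}:3  {0,5,6}:3  {1,2,3}:1  {2,3,5}:3  {2,3,6}:3  {3,4,6}:3  {3,5,6}:6  {4,5,6}:3
  |U|=4: {0,2,3,5}:6  {0,3,5,6}:12  {0,4,5,6}:6  {1,2,3,5}:4  {1,2,3,6}:4  {2,3,4,6}:6  {2,3,5,6}:12  {3,4,5,6}:12
  |U|=5: {0,1,2,3,5}:10  {0,2,3,5,6}:30  {0,3,4,5,6}:30  {1,2,3,4,6}:10  {1,2,3,5,6}:20  {2,3,4,5,6}:30
  start at 0(e): 60
  start at 1(c): 90
  start at 4(a): 60
sum over floor = 210

210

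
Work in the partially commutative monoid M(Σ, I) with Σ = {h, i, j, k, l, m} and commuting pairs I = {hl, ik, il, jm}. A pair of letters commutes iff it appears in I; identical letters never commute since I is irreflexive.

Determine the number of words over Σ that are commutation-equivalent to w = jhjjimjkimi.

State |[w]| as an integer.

#0=j has no predecessor
#1=h depends on [0:j]
#2=j depends on [1:h]
#3=j depends on [2:j]
#4=i depends on [3:j]
#5=m depends on [4:i]
#6=j depends on [4:i]
#7=k depends on [5:m, 6:j]
#8=i depends on [5:m, 6:j]
#9=m depends on [7:k, 8:i]
#10=i depends on [9:m]
sources: [0:j]
N(rest) = Σ N(rest − s) over sources s of rest; N(one piece) = 1:
  size 1 → [10]=1
  size 2 → [9,10]=1
  size 3 → [7,9,10]=1  [8,9,10]=1
  size 4 → [7,8,9,10]=2
  size 5 → [5,7,8,9,10]=2  [6,7,8,9,10]=2
  size 6 → [5,6,7,8,9,10]=4
  size 7 → [4,5,6,7,8,9,10]=4
  size 8 → [3,4,5,6,7,8,9,10]=4
  size 9 → [2,3,4,5,6,7,8,9,10]=4
  first=0(j) contributes 4

4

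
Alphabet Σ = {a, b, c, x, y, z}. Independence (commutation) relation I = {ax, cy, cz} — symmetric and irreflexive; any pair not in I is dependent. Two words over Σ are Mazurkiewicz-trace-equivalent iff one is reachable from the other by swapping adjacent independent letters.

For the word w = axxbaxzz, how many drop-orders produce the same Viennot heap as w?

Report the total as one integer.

6

drop 0:a onto floor
drop 1:x onto floor
drop 2:x onto {1:x}
drop 3:b onto {0:a, 2:x}
drop 4:a onto {3:b}
drop 5:x onto {3:b}
drop 6:z onto {4:a, 5:x}
drop 7:z onto {6:z}
ground layer = {0:a, 1:x}
drop-orders for the pieces not yet dropped (sum over which currently-grounded one goes next):
  1 to go: {7} 1
  2 to go: {6,7} 1
  3 to go: {4,6,7} 1  {5,6,7} 1
  4 to go: {4,5,6,7} 2
  5 to go: {3,4,5,6,7} 2
  6 to go: {0,3,4,5,6,7} 2  {2,3,4,5,6,7} 2
  if 0:a drops first: 2 orders
  if 1:x drops first: 4 orders
heap linearizations: 6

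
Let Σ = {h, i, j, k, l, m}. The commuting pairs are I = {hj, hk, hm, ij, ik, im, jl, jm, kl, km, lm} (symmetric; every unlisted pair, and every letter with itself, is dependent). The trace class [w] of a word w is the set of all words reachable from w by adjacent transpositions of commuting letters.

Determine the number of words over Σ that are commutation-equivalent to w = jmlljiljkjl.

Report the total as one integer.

2772

drop 0:j onto floor
drop 1:m onto floor
drop 2:l onto floor
drop 3:l onto {2:l}
drop 4:j onto {0:j}
drop 5:i onto {3:l}
drop 6:l onto {5:i}
drop 7:j onto {4:j}
drop 8:k onto {7:j}
drop 9:j onto {8:k}
drop 10:l onto {6:l}
ground layer = {0:j, 1:m, 2:l}
drop-orders for the pieces not yet dropped (sum over which currently-grounded one goes next):
  1 to go: {1} 1  {9} 1  {10} 1
  2 to go: {1,9} 2  {1,10} 2  {6,10} 1  {8,9} 1  {9,10} 2
  3 to go: {1,6,10} 3  {1,8,9} 3  {1,9,10} 6  {5,6,10} 1  {6,9,10} 3  {7,8,9} 1  {8,9,10} 3
  4 to go: {1,5,6,10} 4  {1,6,9,10} 12  {1,7,8,9} 4  {1,8,9,10} 12  {3,5,6,10} 1  {4,7,8,9} 1  {5,6,9,10} 4  {6,8,9,10} 6  {7,8,9,10} 4
  5 to go: {0,4,7,8,9} 1  {1,3,5,6,10} 5  {1,4,7,8,9} 5  {1,5,6,9,10} 20  {1,6,8,9,10} 30  {1,7,8,9,10} 20  {2,3,5,6,10} 1  {3,5,6,9,10} 5  {4,7,8,9,10} 5  {5,6,8,9,10} 10  {6,7,8,9,10} 10
  6 to go: {0,1,4,7,8,9} 6  {0,4,7,8,9,10} 6  {1,2,3,5,6,10} 6  {1,3,5,6,9,10} 30  {1,4,7,8,9,10} 30  {1,5,6,8,9,10} 60  {1,6,7,8,9,10} 60  {2,3,5,6,9,10} 6  {3,5,6,8,9,10} 15  {4,6,7,8,9,10} 15  {5,6,7,8,9,10} 20
  7 to go: {0,1,4,7,8,9,10} 42  {0,4,6,7,8,9,10} 21  {1,2,3,5,6,9,10} 42  {1,3,5,6,8,9,10} 105  {1,4,6,7,8,9,10} 105  {1,5,6,7,8,9,10} 140  {2,3,5,6,8,9,10} 21  {3,5,6,7,8,9,10} 35  {4,5,6,7,8,9,10} 35
  8 to go: {0,1,4,6,7,8,9,10} 168  {0,4,5,6,7,8,9,10} 56  {1,2,3,5,6,8,9,10} 168  {1,3,5,6,7,8,9,10} 280  {1,4,5,6,7,8,9,10} 280  {2,3,5,6,7,8,9,10} 56  {3,4,5,6,7,8,9,10} 70
  9 to go: {0,1,4,5,6,7,8,9,10} 504  {0,3,4,5,6,7,8,9,10} 126  {1,2,3,5,6,7,8,9,10} 504  {1,3,4,5,6,7,8,9,10} 630  {2,3,4,5,6,7,8,9,10} 126
  if 0:j drops first: 1260 orders
  if 1:m drops first: 252 orders
  if 2:l drops first: 1260 orders
heap linearizations: 2772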